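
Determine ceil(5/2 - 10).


5/2 = 2.5
2.5 - 10 = -7.5
ceil(-7.5) = -7

-7


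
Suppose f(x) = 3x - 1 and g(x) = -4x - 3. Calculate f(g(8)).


g(8) = -35
f(-35) = -106

-106


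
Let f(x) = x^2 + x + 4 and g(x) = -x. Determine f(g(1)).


g(1) = -1
f(-1) = 1*(-1)^2 + 1*(-1) + 4 = 4

4


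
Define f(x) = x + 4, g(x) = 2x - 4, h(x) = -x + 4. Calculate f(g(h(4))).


h(4) = 0
g(0) = -4
f(-4) = 0

0


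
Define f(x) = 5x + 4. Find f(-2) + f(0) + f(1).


7


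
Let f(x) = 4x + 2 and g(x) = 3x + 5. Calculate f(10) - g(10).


f(10) = 42
g(10) = 35
Difference = 7

7


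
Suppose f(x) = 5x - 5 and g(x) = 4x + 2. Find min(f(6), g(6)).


f(6) = 25
g(6) = 26
min = 25

25


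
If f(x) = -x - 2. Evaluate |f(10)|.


f(10) = -12
|-12| = 12

12


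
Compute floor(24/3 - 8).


24/3 = 8
8 - 8 = 0
floor(0) = 0

0


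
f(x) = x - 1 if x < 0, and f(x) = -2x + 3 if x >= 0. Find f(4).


4 satisfies x >= 0
f(4) = -5

-5


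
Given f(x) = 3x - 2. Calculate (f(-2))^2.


f(-2) = -8
(-8)^2 = 64

64


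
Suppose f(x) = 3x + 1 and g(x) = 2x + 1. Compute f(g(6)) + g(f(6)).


f(g(6)) = 40
g(f(6)) = 39
Sum = 79

79


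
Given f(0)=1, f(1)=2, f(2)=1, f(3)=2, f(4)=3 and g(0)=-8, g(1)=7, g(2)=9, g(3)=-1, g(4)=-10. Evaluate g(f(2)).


7


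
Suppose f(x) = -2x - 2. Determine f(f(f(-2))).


10


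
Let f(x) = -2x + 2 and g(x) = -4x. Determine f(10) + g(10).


f(10) = -18
g(10) = -40
Sum = -58

-58


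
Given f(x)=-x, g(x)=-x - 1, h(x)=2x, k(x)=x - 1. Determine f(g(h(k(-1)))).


k(-1) = -2
h(-2) = -4
g(-4) = 3
f(3) = -3

-3


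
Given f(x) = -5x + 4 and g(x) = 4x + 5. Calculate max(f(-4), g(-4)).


f(-4) = 24
g(-4) = -11
max = 24

24


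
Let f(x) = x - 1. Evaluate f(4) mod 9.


f(4) = 3
3 mod 9 = 3

3


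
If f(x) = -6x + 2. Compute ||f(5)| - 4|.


f(5) = -28
|-28| = 28
|28 - 4| = 24

24


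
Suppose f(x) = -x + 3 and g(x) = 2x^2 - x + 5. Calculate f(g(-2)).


g(-2) = 15
f(15) = -12

-12


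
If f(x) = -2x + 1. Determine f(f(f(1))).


f(1) = -1
f(-1) = 3
f(3) = -5

-5


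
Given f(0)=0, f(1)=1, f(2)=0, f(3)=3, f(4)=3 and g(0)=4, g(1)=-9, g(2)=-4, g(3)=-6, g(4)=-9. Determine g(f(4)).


f(4) = 3
g(3) = -6

-6


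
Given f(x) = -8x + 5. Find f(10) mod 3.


f(10) = -75
-75 mod 3 = 0

0


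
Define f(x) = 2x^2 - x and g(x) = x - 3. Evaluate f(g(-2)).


55


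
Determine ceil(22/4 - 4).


22/4 = 5.5
5.5 - 4 = 1.5
ceil(1.5) = 2

2


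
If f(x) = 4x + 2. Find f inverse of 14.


3


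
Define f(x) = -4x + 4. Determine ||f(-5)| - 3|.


f(-5) = 24
|24| = 24
|24 - 3| = 21

21


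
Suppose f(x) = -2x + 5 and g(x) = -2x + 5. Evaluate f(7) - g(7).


f(7) = -9
g(7) = -9
Difference = 0

0


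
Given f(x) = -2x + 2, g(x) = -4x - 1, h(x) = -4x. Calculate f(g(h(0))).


h(0) = 0
g(0) = -1
f(-1) = 4

4


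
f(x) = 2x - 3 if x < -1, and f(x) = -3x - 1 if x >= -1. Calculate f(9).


9 satisfies x >= -1
f(9) = -28

-28


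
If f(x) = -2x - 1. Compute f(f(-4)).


-15


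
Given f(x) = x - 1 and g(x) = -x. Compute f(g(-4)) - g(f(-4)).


f(g(-4)) = 3
g(f(-4)) = 5
Difference = -2

-2


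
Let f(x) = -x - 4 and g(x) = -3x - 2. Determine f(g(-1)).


-5


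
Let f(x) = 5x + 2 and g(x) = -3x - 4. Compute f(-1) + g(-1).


f(-1) = -3
g(-1) = -1
Sum = -4

-4


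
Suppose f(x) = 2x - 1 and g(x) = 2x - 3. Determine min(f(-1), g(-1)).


f(-1) = -3
g(-1) = -5
min = -5

-5


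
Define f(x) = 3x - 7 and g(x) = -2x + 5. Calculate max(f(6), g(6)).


f(6) = 11
g(6) = -7
max = 11

11


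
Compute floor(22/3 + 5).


22/3 = 7.3333
7.3333 + 5 = 12.3333
floor(12.3333) = 12

12


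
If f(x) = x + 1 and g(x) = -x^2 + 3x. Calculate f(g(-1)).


g(-1) = -4
f(-4) = -3

-3


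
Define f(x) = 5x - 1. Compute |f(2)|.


f(2) = 9
|9| = 9

9


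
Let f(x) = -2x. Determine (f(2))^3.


f(2) = -4
(-4)^3 = -64

-64


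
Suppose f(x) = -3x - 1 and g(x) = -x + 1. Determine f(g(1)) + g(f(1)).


4


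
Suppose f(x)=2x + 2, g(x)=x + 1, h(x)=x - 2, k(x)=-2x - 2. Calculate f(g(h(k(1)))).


k(1) = -4
h(-4) = -6
g(-6) = -5
f(-5) = -8

-8


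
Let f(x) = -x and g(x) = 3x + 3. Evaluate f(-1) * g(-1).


f(-1) = 1
g(-1) = 0
Product = 0

0


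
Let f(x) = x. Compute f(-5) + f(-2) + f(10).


3


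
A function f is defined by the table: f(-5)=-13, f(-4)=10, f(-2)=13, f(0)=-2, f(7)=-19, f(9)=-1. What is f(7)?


Reading from the table at x = 7

-19


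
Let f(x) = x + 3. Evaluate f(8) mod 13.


11


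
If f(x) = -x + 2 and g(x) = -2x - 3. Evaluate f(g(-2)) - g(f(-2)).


f(g(-2)) = 1
g(f(-2)) = -11
Difference = 12

12


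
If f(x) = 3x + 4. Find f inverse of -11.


Solve 3x + 4 = -11
x = (-11 - 4) / 3 = -5

-5


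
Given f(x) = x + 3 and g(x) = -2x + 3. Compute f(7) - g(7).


21


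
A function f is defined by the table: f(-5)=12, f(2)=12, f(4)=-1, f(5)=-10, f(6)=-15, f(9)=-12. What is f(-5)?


Reading from the table at x = -5

12


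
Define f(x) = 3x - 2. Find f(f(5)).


f(5) = 13
f(13) = 37

37


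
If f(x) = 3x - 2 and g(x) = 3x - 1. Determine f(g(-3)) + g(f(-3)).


-66


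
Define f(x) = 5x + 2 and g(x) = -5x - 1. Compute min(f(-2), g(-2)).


f(-2) = -8
g(-2) = 9
min = -8

-8


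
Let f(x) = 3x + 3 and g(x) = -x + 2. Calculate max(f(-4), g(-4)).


f(-4) = -9
g(-4) = 6
max = 6

6


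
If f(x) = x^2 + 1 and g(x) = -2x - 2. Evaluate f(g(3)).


g(3) = -8
f(-8) = 1*(-8)^2 + 1 = 65

65


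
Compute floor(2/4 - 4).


2/4 = 0.5
0.5 - 4 = -3.5
floor(-3.5) = -4

-4


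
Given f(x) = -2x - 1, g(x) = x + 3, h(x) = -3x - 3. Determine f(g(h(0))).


-1


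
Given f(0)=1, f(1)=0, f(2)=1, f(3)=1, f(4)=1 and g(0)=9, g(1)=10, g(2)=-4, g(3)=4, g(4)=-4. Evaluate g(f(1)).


f(1) = 0
g(0) = 9

9


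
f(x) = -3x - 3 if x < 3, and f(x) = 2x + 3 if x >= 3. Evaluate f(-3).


-3 satisfies x < 3
f(-3) = 6

6


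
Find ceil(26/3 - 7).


26/3 = 8.6667
8.6667 - 7 = 1.6667
ceil(1.6667) = 2

2


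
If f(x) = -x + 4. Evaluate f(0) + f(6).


2


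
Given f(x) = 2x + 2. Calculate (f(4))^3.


f(4) = 10
(10)^3 = 1000

1000


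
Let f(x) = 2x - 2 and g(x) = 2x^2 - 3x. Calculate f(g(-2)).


g(-2) = 14
f(14) = 26

26


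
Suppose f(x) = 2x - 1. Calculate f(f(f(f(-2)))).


f(-2) = -5
f(-5) = -11
f(-11) = -23
f(-23) = -47

-47


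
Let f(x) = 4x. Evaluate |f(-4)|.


f(-4) = -16
|-16| = 16

16


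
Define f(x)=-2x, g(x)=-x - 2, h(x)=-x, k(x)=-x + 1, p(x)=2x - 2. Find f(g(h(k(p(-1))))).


p(-1) = -4
k(-4) = 5
h(5) = -5
g(-5) = 3
f(3) = -6

-6


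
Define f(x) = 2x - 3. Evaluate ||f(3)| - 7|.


f(3) = 3
|3| = 3
|3 - 7| = 4

4


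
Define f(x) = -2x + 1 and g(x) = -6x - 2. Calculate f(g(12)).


g(12) = -74
f(-74) = 149

149


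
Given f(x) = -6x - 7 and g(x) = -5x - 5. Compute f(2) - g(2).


f(2) = -19
g(2) = -15
Difference = -4

-4


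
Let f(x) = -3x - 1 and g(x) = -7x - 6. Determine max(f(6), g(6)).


f(6) = -19
g(6) = -48
max = -19

-19


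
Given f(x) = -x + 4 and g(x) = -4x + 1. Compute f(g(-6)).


g(-6) = 25
f(25) = -21

-21


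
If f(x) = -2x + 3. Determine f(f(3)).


9


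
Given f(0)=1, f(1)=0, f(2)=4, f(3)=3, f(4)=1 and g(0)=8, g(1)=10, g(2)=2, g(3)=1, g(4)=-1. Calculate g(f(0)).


f(0) = 1
g(1) = 10

10


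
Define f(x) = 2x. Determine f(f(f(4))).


f(4) = 8
f(8) = 16
f(16) = 32

32


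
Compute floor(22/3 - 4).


22/3 = 7.3333
7.3333 - 4 = 3.3333
floor(3.3333) = 3

3


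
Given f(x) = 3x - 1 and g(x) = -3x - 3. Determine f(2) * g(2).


f(2) = 5
g(2) = -9
Product = -45

-45


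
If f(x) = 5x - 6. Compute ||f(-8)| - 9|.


f(-8) = -46
|-46| = 46
|46 - 9| = 37

37


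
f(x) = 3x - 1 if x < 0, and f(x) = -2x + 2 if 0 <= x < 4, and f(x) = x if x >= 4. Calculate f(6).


6 satisfies x >= 4
f(6) = 6

6


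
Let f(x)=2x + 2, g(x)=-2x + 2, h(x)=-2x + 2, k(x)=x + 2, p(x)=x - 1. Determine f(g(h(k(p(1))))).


p(1) = 0
k(0) = 2
h(2) = -2
g(-2) = 6
f(6) = 14

14


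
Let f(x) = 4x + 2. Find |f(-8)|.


30


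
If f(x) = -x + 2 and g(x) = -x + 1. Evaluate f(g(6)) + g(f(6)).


f(g(6)) = 7
g(f(6)) = 5
Sum = 12

12


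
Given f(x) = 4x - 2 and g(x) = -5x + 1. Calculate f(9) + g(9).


f(9) = 34
g(9) = -44
Sum = -10

-10


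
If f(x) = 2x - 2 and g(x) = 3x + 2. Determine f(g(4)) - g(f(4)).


f(g(4)) = 26
g(f(4)) = 20
Difference = 6

6


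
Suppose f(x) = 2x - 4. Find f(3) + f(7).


f(3) = 2
f(7) = 10
Sum = 12

12


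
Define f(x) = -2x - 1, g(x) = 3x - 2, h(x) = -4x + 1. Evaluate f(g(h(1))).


h(1) = -3
g(-3) = -11
f(-11) = 21

21


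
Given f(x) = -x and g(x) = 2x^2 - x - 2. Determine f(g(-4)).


g(-4) = 34
f(34) = -34

-34


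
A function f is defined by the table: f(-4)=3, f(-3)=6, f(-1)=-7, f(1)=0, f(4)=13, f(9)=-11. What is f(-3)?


Reading from the table at x = -3

6


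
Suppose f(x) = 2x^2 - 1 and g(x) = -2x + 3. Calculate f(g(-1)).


g(-1) = 5
f(5) = 2*(5)^2 - 1 = 49

49


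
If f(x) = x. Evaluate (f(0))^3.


f(0) = 0
(0)^3 = 0

0


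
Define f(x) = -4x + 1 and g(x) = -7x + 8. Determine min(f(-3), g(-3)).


f(-3) = 13
g(-3) = 29
min = 13

13


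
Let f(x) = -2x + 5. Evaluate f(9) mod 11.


9


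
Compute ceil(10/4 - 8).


10/4 = 2.5
2.5 - 8 = -5.5
ceil(-5.5) = -5

-5


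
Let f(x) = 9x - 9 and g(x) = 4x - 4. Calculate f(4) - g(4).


f(4) = 27
g(4) = 12
Difference = 15

15


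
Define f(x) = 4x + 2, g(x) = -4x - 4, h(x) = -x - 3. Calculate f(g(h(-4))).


h(-4) = 1
g(1) = -8
f(-8) = -30

-30


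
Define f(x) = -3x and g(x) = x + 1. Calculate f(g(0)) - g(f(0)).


f(g(0)) = -3
g(f(0)) = 1
Difference = -4

-4


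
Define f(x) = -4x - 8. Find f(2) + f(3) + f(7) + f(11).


f(2) = -16
f(3) = -20
f(7) = -36
f(11) = -52
Sum = -124

-124


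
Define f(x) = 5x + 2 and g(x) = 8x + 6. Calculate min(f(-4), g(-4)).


f(-4) = -18
g(-4) = -26
min = -26

-26


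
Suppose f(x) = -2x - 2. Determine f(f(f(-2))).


f(-2) = 2
f(2) = -6
f(-6) = 10

10


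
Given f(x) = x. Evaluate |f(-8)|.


f(-8) = -8
|-8| = 8

8


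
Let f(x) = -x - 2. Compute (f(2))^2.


16


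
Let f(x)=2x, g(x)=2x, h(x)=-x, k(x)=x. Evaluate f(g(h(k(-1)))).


k(-1) = -1
h(-1) = 1
g(1) = 2
f(2) = 4

4


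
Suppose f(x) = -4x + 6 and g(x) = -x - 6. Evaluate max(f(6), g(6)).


f(6) = -18
g(6) = -12
max = -12

-12


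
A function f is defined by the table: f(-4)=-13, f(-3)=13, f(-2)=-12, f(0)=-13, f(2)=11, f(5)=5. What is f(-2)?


Reading from the table at x = -2

-12


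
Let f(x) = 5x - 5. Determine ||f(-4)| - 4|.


21


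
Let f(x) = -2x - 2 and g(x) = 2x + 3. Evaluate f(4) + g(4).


f(4) = -10
g(4) = 11
Sum = 1

1


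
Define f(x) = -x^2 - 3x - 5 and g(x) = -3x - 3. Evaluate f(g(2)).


g(2) = -9
f(-9) = (-1)*(-9)^2 - 3*(-9) - 5 = -59

-59


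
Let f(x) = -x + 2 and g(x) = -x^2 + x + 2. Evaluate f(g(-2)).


g(-2) = -4
f(-4) = 6

6


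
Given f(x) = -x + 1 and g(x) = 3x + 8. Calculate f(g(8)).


g(8) = 32
f(32) = -31

-31


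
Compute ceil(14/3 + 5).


14/3 = 4.6667
4.6667 + 5 = 9.6667
ceil(9.6667) = 10

10


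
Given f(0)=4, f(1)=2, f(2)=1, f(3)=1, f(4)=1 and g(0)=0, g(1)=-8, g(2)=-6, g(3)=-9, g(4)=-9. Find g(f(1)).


f(1) = 2
g(2) = -6

-6


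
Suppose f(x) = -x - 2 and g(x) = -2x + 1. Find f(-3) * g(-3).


f(-3) = 1
g(-3) = 7
Product = 7

7


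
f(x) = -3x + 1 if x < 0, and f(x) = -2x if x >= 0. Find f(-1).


-1 satisfies x < 0
f(-1) = 4

4


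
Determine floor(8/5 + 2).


3


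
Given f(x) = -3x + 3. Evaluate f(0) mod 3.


f(0) = 3
3 mod 3 = 0

0


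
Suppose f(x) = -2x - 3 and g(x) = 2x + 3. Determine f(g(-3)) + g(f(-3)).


f(g(-3)) = 3
g(f(-3)) = 9
Sum = 12

12


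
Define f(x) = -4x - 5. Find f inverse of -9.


1


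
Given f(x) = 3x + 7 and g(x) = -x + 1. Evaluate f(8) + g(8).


f(8) = 31
g(8) = -7
Sum = 24

24


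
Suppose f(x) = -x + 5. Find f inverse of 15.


Solve -x + 5 = 15
x = (15 - 5) / (-1) = -10

-10


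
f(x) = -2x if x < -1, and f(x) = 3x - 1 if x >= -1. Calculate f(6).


17


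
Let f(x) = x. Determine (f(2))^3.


f(2) = 2
(2)^3 = 8

8


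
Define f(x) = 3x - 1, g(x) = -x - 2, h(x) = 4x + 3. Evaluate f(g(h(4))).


h(4) = 19
g(19) = -21
f(-21) = -64

-64


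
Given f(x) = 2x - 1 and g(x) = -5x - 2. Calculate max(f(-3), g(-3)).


13


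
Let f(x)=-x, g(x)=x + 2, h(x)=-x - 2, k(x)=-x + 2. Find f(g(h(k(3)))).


k(3) = -1
h(-1) = -1
g(-1) = 1
f(1) = -1

-1


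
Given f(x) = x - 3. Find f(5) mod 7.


f(5) = 2
2 mod 7 = 2

2


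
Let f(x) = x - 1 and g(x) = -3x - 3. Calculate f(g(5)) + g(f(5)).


f(g(5)) = -19
g(f(5)) = -15
Sum = -34

-34


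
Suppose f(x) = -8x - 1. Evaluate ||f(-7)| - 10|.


f(-7) = 55
|55| = 55
|55 - 10| = 45

45


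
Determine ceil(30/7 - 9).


30/7 = 4.2857
4.2857 - 9 = -4.7143
ceil(-4.7143) = -4

-4


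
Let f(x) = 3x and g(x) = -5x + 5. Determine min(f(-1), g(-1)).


-3


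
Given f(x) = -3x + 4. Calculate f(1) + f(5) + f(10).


f(1) = 1
f(5) = -11
f(10) = -26
Sum = -36

-36


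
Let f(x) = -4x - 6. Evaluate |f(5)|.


f(5) = -26
|-26| = 26

26


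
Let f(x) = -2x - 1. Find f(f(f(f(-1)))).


-11


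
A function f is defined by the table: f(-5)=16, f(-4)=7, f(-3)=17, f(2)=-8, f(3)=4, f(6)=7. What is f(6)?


Reading from the table at x = 6

7


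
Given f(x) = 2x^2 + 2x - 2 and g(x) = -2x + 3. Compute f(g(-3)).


g(-3) = 9
f(9) = 2*(9)^2 + 2*(9) - 2 = 178

178


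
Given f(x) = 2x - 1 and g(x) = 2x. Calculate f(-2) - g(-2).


f(-2) = -5
g(-2) = -4
Difference = -1

-1


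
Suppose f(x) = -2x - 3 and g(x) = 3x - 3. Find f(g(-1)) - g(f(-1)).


f(g(-1)) = 9
g(f(-1)) = -6
Difference = 15

15


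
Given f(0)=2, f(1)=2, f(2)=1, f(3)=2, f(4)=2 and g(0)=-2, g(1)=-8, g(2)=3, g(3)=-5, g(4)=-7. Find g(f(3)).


3


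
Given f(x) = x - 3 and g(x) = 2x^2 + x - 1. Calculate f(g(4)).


g(4) = 35
f(35) = 32

32


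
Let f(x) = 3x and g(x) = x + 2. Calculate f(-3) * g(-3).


f(-3) = -9
g(-3) = -1
Product = 9

9


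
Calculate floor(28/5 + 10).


15


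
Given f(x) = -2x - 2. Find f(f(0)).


f(0) = -2
f(-2) = 2

2


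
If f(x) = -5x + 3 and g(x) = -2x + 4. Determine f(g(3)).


13


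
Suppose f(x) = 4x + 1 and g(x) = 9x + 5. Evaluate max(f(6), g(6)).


f(6) = 25
g(6) = 59
max = 59

59


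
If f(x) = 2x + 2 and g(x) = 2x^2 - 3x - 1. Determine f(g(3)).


g(3) = 8
f(8) = 18

18


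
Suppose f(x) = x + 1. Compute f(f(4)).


f(4) = 5
f(5) = 6

6


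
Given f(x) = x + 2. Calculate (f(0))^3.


f(0) = 2
(2)^3 = 8

8


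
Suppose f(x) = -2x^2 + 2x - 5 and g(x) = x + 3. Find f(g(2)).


g(2) = 5
f(5) = (-2)*(5)^2 + 2*(5) - 5 = -45

-45


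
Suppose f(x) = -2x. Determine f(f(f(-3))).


24


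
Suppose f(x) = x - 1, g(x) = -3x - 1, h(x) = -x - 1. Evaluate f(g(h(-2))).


h(-2) = 1
g(1) = -4
f(-4) = -5

-5


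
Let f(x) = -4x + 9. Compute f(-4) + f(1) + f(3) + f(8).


4


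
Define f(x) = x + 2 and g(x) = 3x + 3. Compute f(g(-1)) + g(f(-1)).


f(g(-1)) = 2
g(f(-1)) = 6
Sum = 8

8


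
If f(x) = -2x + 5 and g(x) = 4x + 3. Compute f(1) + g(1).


f(1) = 3
g(1) = 7
Sum = 10

10


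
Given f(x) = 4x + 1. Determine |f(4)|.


f(4) = 17
|17| = 17

17


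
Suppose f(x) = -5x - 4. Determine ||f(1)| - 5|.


f(1) = -9
|-9| = 9
|9 - 5| = 4

4


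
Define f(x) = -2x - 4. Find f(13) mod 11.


f(13) = -30
-30 mod 11 = 3

3


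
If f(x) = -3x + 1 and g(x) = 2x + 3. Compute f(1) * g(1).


f(1) = -2
g(1) = 5
Product = -10

-10


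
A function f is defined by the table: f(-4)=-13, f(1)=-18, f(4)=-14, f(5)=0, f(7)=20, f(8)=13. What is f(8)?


Reading from the table at x = 8

13


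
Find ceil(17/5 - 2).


17/5 = 3.4
3.4 - 2 = 1.4
ceil(1.4) = 2

2


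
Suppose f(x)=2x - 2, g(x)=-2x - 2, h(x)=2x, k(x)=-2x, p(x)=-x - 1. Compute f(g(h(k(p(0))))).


p(0) = -1
k(-1) = 2
h(2) = 4
g(4) = -10
f(-10) = -22

-22


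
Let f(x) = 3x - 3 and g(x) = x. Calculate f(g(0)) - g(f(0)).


f(g(0)) = -3
g(f(0)) = -3
Difference = 0

0


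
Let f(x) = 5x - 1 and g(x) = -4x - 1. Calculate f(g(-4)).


g(-4) = 15
f(15) = 74

74


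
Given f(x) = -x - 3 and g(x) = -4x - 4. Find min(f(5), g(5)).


f(5) = -8
g(5) = -24
min = -24

-24


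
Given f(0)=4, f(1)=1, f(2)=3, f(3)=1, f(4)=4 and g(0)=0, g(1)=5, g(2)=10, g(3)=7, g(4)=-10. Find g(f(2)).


f(2) = 3
g(3) = 7

7


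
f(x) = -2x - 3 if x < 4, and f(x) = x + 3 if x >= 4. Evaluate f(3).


3 satisfies x < 4
f(3) = -9

-9


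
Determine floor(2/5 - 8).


2/5 = 0.4
0.4 - 8 = -7.6
floor(-7.6) = -8

-8


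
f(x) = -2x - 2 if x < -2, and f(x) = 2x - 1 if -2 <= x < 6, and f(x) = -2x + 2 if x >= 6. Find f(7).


7 satisfies x >= 6
f(7) = -12

-12


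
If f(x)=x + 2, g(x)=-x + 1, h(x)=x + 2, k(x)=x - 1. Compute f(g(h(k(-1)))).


3


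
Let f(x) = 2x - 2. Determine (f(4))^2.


f(4) = 6
(6)^2 = 36

36


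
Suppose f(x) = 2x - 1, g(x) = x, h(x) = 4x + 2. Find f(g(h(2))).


h(2) = 10
g(10) = 10
f(10) = 19

19


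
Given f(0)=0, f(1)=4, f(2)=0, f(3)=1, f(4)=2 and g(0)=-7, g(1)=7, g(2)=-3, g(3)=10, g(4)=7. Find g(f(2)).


f(2) = 0
g(0) = -7

-7


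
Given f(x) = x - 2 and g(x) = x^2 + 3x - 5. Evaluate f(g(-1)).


g(-1) = -7
f(-7) = -9

-9


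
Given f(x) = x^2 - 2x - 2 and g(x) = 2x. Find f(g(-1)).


g(-1) = -2
f(-2) = 1*(-2)^2 - 2*(-2) - 2 = 6

6


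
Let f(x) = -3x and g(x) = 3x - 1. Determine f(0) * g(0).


f(0) = 0
g(0) = -1
Product = 0

0


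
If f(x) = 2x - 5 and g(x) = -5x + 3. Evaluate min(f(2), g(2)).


f(2) = -1
g(2) = -7
min = -7

-7


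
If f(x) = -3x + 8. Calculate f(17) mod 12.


f(17) = -43
-43 mod 12 = 5

5


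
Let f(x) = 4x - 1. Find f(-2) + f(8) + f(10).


f(-2) = -9
f(8) = 31
f(10) = 39
Sum = 61

61


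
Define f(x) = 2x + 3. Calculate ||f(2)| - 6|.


f(2) = 7
|7| = 7
|7 - 6| = 1

1


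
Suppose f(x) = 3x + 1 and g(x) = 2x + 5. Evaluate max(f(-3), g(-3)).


f(-3) = -8
g(-3) = -1
max = -1

-1


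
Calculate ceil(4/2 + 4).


6


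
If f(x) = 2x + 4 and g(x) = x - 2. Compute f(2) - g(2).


f(2) = 8
g(2) = 0
Difference = 8

8


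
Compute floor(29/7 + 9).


13


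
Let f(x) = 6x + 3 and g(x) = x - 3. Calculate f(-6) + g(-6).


f(-6) = -33
g(-6) = -9
Sum = -42

-42


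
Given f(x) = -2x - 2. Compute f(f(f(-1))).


f(-1) = 0
f(0) = -2
f(-2) = 2

2


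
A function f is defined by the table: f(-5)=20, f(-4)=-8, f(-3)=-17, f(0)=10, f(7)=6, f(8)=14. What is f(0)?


Reading from the table at x = 0

10


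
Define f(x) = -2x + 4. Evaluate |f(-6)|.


f(-6) = 16
|16| = 16

16


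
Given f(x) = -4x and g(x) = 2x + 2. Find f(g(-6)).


g(-6) = -10
f(-10) = 40

40


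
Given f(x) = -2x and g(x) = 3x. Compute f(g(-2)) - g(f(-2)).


f(g(-2)) = 12
g(f(-2)) = 12
Difference = 0

0


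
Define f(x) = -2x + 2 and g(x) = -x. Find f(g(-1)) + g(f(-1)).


f(g(-1)) = 0
g(f(-1)) = -4
Sum = -4

-4


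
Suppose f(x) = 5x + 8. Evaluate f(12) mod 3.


2


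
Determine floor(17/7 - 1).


17/7 = 2.4286
2.4286 - 1 = 1.4286
floor(1.4286) = 1

1


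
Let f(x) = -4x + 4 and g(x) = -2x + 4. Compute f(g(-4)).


g(-4) = 12
f(12) = -44

-44


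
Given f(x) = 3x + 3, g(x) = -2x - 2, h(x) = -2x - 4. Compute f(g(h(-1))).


h(-1) = -2
g(-2) = 2
f(2) = 9

9


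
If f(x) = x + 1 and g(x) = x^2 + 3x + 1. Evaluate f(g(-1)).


g(-1) = -1
f(-1) = 0

0


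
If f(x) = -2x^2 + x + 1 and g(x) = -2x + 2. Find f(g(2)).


g(2) = -2
f(-2) = (-2)*(-2)^2 + 1*(-2) + 1 = -9

-9


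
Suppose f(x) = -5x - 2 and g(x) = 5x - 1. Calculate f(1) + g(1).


f(1) = -7
g(1) = 4
Sum = -3

-3


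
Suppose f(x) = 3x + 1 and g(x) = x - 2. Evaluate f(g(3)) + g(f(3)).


f(g(3)) = 4
g(f(3)) = 8
Sum = 12

12


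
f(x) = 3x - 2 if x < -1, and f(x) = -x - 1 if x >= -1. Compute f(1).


1 satisfies x >= -1
f(1) = -2

-2


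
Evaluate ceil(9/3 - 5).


-2


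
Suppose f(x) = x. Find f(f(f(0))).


f(0) = 0
f(0) = 0
f(0) = 0

0


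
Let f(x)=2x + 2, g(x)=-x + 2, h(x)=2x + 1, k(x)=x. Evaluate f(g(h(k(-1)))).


8


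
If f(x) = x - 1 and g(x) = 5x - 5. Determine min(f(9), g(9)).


f(9) = 8
g(9) = 40
min = 8

8


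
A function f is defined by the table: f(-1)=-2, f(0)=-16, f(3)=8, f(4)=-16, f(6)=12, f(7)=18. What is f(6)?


Reading from the table at x = 6

12


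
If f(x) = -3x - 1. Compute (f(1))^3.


f(1) = -4
(-4)^3 = -64

-64


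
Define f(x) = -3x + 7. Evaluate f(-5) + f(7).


f(-5) = 22
f(7) = -14
Sum = 8

8


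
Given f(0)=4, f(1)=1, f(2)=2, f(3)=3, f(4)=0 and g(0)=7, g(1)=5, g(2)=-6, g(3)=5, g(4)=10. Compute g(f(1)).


f(1) = 1
g(1) = 5

5


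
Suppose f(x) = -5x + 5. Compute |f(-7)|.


f(-7) = 40
|40| = 40

40


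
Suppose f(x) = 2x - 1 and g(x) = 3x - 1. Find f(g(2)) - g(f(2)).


f(g(2)) = 9
g(f(2)) = 8
Difference = 1

1


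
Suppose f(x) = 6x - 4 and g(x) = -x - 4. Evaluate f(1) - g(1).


f(1) = 2
g(1) = -5
Difference = 7

7


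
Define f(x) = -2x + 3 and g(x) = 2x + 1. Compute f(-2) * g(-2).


f(-2) = 7
g(-2) = -3
Product = -21

-21


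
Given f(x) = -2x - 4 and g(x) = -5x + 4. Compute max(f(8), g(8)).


f(8) = -20
g(8) = -36
max = -20

-20


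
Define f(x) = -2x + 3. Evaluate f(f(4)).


f(4) = -5
f(-5) = 13

13


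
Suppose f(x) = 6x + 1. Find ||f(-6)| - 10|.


25


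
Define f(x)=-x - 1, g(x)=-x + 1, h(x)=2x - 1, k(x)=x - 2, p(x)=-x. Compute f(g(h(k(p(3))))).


p(3) = -3
k(-3) = -5
h(-5) = -11
g(-11) = 12
f(12) = -13

-13


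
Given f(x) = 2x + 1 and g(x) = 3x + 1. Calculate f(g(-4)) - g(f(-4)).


f(g(-4)) = -21
g(f(-4)) = -20
Difference = -1

-1


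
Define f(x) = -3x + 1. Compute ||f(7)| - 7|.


13


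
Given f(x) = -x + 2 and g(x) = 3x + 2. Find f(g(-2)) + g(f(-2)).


f(g(-2)) = 6
g(f(-2)) = 14
Sum = 20

20


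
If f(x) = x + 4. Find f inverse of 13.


9


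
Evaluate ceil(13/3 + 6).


13/3 = 4.3333
4.3333 + 6 = 10.3333
ceil(10.3333) = 11

11


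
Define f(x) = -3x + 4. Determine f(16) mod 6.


f(16) = -44
-44 mod 6 = 4

4


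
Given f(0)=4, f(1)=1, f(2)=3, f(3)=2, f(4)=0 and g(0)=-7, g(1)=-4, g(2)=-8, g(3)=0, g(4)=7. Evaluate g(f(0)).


f(0) = 4
g(4) = 7

7


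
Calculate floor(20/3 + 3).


20/3 = 6.6667
6.6667 + 3 = 9.6667
floor(9.6667) = 9

9


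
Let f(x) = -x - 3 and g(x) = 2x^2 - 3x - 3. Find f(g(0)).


0


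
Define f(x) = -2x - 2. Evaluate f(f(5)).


f(5) = -12
f(-12) = 22

22


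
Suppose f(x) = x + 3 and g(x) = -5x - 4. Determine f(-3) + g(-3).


f(-3) = 0
g(-3) = 11
Sum = 11

11


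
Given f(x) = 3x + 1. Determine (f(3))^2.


f(3) = 10
(10)^2 = 100

100


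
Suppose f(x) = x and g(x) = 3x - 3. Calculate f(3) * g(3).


f(3) = 3
g(3) = 6
Product = 18

18


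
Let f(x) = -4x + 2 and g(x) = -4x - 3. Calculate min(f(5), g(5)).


-23


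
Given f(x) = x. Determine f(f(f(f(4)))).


f(4) = 4
f(4) = 4
f(4) = 4
f(4) = 4

4


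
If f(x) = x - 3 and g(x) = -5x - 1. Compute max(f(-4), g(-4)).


f(-4) = -7
g(-4) = 19
max = 19

19


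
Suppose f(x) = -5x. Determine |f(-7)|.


35


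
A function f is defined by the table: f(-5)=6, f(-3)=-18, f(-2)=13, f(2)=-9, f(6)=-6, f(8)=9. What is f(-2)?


Reading from the table at x = -2

13


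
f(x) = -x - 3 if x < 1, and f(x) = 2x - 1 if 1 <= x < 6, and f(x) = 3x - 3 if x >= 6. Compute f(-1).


-1 satisfies x < 1
f(-1) = -2

-2


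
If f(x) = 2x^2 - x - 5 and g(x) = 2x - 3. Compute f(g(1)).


g(1) = -1
f(-1) = 2*(-1)^2 - 1*(-1) - 5 = -2

-2


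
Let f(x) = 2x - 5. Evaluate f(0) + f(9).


f(0) = -5
f(9) = 13
Sum = 8

8


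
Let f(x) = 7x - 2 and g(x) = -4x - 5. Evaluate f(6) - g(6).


f(6) = 40
g(6) = -29
Difference = 69

69


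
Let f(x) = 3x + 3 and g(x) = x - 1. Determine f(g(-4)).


-12


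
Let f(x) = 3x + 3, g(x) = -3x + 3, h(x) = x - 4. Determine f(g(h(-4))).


h(-4) = -8
g(-8) = 27
f(27) = 84

84


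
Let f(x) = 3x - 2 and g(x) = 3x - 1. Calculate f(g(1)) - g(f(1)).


f(g(1)) = 4
g(f(1)) = 2
Difference = 2

2


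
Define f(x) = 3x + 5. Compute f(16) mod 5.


f(16) = 53
53 mod 5 = 3

3


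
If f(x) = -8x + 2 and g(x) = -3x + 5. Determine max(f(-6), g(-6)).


f(-6) = 50
g(-6) = 23
max = 50

50


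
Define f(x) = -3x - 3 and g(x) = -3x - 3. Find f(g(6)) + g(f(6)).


f(g(6)) = 60
g(f(6)) = 60
Sum = 120

120


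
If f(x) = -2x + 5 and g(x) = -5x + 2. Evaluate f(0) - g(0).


f(0) = 5
g(0) = 2
Difference = 3

3


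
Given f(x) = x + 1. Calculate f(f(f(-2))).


f(-2) = -1
f(-1) = 0
f(0) = 1

1


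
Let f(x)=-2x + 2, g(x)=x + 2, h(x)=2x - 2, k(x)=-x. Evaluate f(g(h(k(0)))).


k(0) = 0
h(0) = -2
g(-2) = 0
f(0) = 2

2


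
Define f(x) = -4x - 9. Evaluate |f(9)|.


f(9) = -45
|-45| = 45

45


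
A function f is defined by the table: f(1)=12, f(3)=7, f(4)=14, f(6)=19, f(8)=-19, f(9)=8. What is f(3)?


7


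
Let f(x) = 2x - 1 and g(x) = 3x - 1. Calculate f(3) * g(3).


f(3) = 5
g(3) = 8
Product = 40

40


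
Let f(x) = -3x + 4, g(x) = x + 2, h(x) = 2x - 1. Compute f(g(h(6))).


-35


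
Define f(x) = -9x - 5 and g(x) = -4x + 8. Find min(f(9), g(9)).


f(9) = -86
g(9) = -28
min = -86

-86


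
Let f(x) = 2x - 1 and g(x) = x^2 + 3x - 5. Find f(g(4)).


g(4) = 23
f(23) = 45

45


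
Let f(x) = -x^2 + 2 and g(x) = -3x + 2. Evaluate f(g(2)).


g(2) = -4
f(-4) = (-1)*(-4)^2 + 2 = -14

-14


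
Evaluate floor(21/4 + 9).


21/4 = 5.25
5.25 + 9 = 14.25
floor(14.25) = 14

14


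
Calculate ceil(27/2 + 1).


15


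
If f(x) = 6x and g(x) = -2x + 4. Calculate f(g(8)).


g(8) = -12
f(-12) = -72

-72


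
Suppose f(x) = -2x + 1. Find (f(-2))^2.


f(-2) = 5
(5)^2 = 25

25


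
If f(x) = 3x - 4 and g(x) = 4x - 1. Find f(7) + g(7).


f(7) = 17
g(7) = 27
Sum = 44

44


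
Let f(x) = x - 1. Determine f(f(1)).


-1


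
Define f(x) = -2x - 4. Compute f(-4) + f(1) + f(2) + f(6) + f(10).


f(-4) = 4
f(1) = -6
f(2) = -8
f(6) = -16
f(10) = -24
Sum = -50

-50


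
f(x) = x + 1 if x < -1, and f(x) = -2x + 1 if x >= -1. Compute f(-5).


-5 satisfies x < -1
f(-5) = -4

-4


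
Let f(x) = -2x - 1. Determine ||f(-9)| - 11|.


f(-9) = 17
|17| = 17
|17 - 11| = 6

6


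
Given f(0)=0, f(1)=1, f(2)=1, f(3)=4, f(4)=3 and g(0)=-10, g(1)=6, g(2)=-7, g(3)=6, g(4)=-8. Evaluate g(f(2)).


f(2) = 1
g(1) = 6

6


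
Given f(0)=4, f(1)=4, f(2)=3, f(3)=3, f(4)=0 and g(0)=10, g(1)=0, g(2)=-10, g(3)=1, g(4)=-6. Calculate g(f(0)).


f(0) = 4
g(4) = -6

-6


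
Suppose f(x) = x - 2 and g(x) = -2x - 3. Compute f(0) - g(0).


1


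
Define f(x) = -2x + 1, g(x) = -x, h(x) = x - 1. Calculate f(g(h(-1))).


h(-1) = -2
g(-2) = 2
f(2) = -3

-3


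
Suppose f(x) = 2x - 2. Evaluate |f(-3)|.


f(-3) = -8
|-8| = 8

8


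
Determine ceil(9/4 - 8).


9/4 = 2.25
2.25 - 8 = -5.75
ceil(-5.75) = -5

-5


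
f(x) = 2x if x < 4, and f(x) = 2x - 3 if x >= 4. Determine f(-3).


-3 satisfies x < 4
f(-3) = -6

-6


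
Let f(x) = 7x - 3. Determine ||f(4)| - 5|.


f(4) = 25
|25| = 25
|25 - 5| = 20

20


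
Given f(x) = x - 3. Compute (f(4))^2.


f(4) = 1
(1)^2 = 1

1


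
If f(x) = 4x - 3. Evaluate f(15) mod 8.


f(15) = 57
57 mod 8 = 1

1


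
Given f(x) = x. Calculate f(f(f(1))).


1


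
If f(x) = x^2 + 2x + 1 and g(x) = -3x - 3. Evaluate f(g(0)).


g(0) = -3
f(-3) = 1*(-3)^2 + 2*(-3) + 1 = 4

4


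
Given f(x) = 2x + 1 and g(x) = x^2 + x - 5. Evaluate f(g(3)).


g(3) = 7
f(7) = 15

15


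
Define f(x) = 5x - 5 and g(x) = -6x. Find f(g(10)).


g(10) = -60
f(-60) = -305

-305


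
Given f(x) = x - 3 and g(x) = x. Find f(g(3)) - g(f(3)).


f(g(3)) = 0
g(f(3)) = 0
Difference = 0

0


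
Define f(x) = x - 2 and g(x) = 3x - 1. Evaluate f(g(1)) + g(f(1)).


-4


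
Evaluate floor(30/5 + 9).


30/5 = 6
6 + 9 = 15
floor(15) = 15

15


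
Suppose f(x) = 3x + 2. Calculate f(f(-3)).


f(-3) = -7
f(-7) = -19

-19


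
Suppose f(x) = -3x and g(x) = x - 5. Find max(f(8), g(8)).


f(8) = -24
g(8) = 3
max = 3

3


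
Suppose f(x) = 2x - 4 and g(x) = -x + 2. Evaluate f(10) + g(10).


f(10) = 16
g(10) = -8
Sum = 8

8


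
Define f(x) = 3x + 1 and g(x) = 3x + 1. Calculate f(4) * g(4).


f(4) = 13
g(4) = 13
Product = 169

169


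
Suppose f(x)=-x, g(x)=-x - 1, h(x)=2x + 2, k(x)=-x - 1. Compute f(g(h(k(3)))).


k(3) = -4
h(-4) = -6
g(-6) = 5
f(5) = -5

-5


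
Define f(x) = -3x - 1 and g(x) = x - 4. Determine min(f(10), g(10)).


f(10) = -31
g(10) = 6
min = -31

-31


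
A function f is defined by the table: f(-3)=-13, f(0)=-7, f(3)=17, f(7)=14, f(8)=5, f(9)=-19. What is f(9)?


-19


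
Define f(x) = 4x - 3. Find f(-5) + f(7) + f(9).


f(-5) = -23
f(7) = 25
f(9) = 33
Sum = 35

35


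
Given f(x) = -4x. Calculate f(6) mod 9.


f(6) = -24
-24 mod 9 = 3

3


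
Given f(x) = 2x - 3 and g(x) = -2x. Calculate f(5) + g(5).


f(5) = 7
g(5) = -10
Sum = -3

-3


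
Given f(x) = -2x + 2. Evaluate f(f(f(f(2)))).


f(2) = -2
f(-2) = 6
f(6) = -10
f(-10) = 22

22


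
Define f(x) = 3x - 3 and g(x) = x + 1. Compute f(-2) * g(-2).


f(-2) = -9
g(-2) = -1
Product = 9

9


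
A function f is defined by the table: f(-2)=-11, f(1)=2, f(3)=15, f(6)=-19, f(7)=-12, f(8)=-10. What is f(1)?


Reading from the table at x = 1

2


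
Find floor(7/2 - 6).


7/2 = 3.5
3.5 - 6 = -2.5
floor(-2.5) = -3

-3


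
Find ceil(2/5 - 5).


2/5 = 0.4
0.4 - 5 = -4.6
ceil(-4.6) = -4

-4


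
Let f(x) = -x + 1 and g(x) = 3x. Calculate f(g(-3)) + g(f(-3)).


f(g(-3)) = 10
g(f(-3)) = 12
Sum = 22

22


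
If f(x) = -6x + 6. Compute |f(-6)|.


f(-6) = 42
|42| = 42

42


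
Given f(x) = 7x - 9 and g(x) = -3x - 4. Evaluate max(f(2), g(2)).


5


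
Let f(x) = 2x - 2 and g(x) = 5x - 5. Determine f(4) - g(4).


f(4) = 6
g(4) = 15
Difference = -9

-9


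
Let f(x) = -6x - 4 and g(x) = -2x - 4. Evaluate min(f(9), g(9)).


-58


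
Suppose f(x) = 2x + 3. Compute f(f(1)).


f(1) = 5
f(5) = 13

13


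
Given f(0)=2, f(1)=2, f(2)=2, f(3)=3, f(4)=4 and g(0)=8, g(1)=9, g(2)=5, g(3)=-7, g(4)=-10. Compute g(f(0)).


f(0) = 2
g(2) = 5

5


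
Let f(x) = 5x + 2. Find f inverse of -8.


Solve 5x + 2 = -8
x = (-8 - 2) / 5 = -2

-2


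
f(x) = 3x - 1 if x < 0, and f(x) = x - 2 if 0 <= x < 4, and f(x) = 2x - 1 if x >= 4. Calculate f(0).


0 satisfies 0 <= x < 4
f(0) = -2

-2


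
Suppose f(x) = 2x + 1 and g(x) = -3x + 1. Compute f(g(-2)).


g(-2) = 7
f(7) = 15

15


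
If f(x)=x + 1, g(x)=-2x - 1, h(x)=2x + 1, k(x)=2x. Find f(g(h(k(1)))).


-10


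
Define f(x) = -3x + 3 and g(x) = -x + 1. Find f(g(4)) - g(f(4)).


f(g(4)) = 12
g(f(4)) = 10
Difference = 2

2


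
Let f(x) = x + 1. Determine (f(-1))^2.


f(-1) = 0
(0)^2 = 0

0


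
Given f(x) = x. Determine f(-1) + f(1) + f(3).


f(-1) = -1
f(1) = 1
f(3) = 3
Sum = 3

3


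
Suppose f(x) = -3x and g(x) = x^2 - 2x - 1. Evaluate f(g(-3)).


g(-3) = 14
f(14) = -42

-42


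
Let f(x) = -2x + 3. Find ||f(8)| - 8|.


f(8) = -13
|-13| = 13
|13 - 8| = 5

5


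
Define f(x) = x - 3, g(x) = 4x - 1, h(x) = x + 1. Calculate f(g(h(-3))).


h(-3) = -2
g(-2) = -9
f(-9) = -12

-12


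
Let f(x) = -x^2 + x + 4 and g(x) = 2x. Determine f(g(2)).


-8


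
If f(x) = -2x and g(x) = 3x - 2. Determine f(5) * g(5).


f(5) = -10
g(5) = 13
Product = -130

-130


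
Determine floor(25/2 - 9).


3


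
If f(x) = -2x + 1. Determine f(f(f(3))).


f(3) = -5
f(-5) = 11
f(11) = -21

-21


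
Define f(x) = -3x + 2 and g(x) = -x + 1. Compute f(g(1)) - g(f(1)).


f(g(1)) = 2
g(f(1)) = 2
Difference = 0

0


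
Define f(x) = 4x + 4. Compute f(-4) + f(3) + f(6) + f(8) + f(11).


116


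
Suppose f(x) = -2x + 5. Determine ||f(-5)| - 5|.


f(-5) = 15
|15| = 15
|15 - 5| = 10

10


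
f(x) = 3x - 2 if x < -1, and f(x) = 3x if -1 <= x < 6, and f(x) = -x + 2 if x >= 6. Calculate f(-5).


-5 satisfies x < -1
f(-5) = -17

-17


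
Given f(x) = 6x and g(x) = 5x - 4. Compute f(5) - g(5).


f(5) = 30
g(5) = 21
Difference = 9

9


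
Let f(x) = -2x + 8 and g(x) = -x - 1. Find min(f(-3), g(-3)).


f(-3) = 14
g(-3) = 2
min = 2

2


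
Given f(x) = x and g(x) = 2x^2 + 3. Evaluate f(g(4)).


g(4) = 35
f(35) = 35

35


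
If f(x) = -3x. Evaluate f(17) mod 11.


f(17) = -51
-51 mod 11 = 4

4


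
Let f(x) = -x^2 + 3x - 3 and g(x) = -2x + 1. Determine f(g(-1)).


g(-1) = 3
f(3) = (-1)*(3)^2 + 3*(3) - 3 = -3

-3


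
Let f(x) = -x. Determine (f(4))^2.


f(4) = -4
(-4)^2 = 16

16


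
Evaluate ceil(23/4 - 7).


23/4 = 5.75
5.75 - 7 = -1.25
ceil(-1.25) = -1

-1


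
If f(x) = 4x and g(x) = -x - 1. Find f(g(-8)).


g(-8) = 7
f(7) = 28

28


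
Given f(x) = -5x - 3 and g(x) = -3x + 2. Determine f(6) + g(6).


f(6) = -33
g(6) = -16
Sum = -49

-49


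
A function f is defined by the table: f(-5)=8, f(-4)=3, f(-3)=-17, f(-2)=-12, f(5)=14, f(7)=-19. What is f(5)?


Reading from the table at x = 5

14


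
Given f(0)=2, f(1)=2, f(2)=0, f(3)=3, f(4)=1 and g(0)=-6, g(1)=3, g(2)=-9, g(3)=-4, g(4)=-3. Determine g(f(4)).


f(4) = 1
g(1) = 3

3


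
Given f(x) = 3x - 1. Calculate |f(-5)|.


f(-5) = -16
|-16| = 16

16


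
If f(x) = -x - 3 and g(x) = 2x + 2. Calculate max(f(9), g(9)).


f(9) = -12
g(9) = 20
max = 20

20


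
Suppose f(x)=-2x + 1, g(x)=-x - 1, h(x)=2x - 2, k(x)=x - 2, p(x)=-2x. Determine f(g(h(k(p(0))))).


p(0) = 0
k(0) = -2
h(-2) = -6
g(-6) = 5
f(5) = -9

-9


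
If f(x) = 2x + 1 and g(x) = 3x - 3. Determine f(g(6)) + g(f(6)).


f(g(6)) = 31
g(f(6)) = 36
Sum = 67

67


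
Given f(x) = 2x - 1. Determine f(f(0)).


-3


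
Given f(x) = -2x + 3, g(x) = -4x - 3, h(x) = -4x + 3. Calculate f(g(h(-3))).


h(-3) = 15
g(15) = -63
f(-63) = 129

129


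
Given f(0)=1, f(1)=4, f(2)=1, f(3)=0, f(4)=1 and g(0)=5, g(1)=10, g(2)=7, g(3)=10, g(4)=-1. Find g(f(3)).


f(3) = 0
g(0) = 5

5


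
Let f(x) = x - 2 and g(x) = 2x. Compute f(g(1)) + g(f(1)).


f(g(1)) = 0
g(f(1)) = -2
Sum = -2

-2


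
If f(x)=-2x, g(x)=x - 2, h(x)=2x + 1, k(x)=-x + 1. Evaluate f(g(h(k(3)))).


k(3) = -2
h(-2) = -3
g(-3) = -5
f(-5) = 10

10


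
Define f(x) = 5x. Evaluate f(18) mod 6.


f(18) = 90
90 mod 6 = 0

0


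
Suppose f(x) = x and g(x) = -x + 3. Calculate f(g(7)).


g(7) = -4
f(-4) = -4

-4


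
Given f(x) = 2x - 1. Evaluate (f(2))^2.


f(2) = 3
(3)^2 = 9

9


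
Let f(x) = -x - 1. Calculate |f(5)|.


f(5) = -6
|-6| = 6

6


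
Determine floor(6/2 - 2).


6/2 = 3
3 - 2 = 1
floor(1) = 1

1


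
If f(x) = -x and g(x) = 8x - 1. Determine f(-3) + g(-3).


f(-3) = 3
g(-3) = -25
Sum = -22

-22


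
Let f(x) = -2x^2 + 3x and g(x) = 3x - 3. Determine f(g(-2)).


g(-2) = -9
f(-9) = (-2)*(-9)^2 + 3*(-9) = -189

-189


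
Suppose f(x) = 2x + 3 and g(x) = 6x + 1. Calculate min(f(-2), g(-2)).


f(-2) = -1
g(-2) = -11
min = -11

-11


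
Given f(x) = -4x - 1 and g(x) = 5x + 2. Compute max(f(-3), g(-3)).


11


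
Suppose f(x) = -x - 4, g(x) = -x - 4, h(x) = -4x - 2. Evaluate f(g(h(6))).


h(6) = -26
g(-26) = 22
f(22) = -26

-26


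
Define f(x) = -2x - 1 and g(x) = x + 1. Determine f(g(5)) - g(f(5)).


f(g(5)) = -13
g(f(5)) = -10
Difference = -3

-3


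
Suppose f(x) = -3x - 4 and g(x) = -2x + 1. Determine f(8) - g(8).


f(8) = -28
g(8) = -15
Difference = -13

-13


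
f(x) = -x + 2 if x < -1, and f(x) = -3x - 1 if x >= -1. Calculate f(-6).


-6 satisfies x < -1
f(-6) = 8

8


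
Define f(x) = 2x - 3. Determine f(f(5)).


f(5) = 7
f(7) = 11

11


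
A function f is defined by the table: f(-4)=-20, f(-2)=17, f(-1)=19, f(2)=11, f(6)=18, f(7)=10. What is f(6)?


Reading from the table at x = 6

18


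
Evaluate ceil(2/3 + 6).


2/3 = 0.6667
0.6667 + 6 = 6.6667
ceil(6.6667) = 7

7


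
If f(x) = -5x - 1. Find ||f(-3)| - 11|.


3


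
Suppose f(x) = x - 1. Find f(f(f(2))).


f(2) = 1
f(1) = 0
f(0) = -1

-1


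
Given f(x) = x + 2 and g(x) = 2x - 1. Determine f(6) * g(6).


f(6) = 8
g(6) = 11
Product = 88

88


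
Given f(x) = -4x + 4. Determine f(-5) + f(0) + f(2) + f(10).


-12


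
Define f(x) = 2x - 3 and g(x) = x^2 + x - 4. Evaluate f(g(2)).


g(2) = 2
f(2) = 1

1


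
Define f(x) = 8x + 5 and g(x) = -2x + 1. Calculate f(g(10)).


g(10) = -19
f(-19) = -147

-147


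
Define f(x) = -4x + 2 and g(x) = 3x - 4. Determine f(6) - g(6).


f(6) = -22
g(6) = 14
Difference = -36

-36


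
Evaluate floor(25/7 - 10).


-7


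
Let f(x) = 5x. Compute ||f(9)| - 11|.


f(9) = 45
|45| = 45
|45 - 11| = 34

34


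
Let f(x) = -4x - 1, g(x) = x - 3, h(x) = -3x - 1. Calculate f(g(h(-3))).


h(-3) = 8
g(8) = 5
f(5) = -21

-21


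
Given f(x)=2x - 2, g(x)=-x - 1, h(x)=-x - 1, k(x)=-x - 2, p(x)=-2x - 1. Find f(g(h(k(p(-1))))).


p(-1) = 1
k(1) = -3
h(-3) = 2
g(2) = -3
f(-3) = -8

-8


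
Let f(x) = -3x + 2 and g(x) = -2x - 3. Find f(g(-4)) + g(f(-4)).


f(g(-4)) = -13
g(f(-4)) = -31
Sum = -44

-44


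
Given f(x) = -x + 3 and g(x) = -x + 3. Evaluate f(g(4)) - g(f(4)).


f(g(4)) = 4
g(f(4)) = 4
Difference = 0

0


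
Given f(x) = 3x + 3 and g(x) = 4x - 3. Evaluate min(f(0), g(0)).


f(0) = 3
g(0) = -3
min = -3

-3


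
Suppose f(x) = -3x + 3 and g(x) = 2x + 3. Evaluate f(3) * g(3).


f(3) = -6
g(3) = 9
Product = -54

-54


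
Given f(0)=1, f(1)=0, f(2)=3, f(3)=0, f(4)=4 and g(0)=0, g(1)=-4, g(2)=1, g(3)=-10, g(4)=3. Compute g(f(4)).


f(4) = 4
g(4) = 3

3


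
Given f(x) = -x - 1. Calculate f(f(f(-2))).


f(-2) = 1
f(1) = -2
f(-2) = 1

1


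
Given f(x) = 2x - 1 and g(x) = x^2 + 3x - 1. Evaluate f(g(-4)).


g(-4) = 3
f(3) = 5

5


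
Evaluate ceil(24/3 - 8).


0


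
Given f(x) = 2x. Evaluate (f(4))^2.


f(4) = 8
(8)^2 = 64

64


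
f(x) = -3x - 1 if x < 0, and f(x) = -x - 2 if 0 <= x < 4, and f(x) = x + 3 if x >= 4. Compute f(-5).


-5 satisfies x < 0
f(-5) = 14

14


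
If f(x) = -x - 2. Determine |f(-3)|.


f(-3) = 1
|1| = 1

1


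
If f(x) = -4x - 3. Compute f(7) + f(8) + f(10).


f(7) = -31
f(8) = -35
f(10) = -43
Sum = -109

-109


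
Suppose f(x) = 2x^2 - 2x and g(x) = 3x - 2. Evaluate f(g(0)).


g(0) = -2
f(-2) = 2*(-2)^2 - 2*(-2) = 12

12
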